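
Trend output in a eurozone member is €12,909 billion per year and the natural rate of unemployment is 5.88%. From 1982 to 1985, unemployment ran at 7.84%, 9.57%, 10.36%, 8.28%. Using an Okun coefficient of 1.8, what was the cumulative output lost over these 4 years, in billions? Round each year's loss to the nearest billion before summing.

€2,911 billion

Year 1982: gap = -1.8 × (7.84 - 5.88) = -3.528%, loss ≈ 12909 × 3.528/100 ≈ 455.
Year 1983: gap = -1.8 × (9.57 - 5.88) = -6.642%, loss ≈ 12909 × 6.642/100 ≈ 857.
Year 1984: gap = -1.8 × (10.36 - 5.88) = -8.064%, loss ≈ 12909 × 8.064/100 ≈ 1041.
Year 1985: gap = -1.8 × (8.28 - 5.88) = -4.32%, loss ≈ 12909 × 4.32/100 ≈ 558.
Total lost output = 455 + 857 + 1041 + 558 = 2911 billion.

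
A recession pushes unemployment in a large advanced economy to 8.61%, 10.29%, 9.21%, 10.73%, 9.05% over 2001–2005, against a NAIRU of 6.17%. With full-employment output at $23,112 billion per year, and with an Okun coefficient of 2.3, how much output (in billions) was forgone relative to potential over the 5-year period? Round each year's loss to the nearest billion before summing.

$9,058 billion

Year 2001: gap = -2.3 × (8.61 - 6.17) = -5.612%, loss ≈ 23112 × 5.612/100 ≈ 1297.
Year 2002: gap = -2.3 × (10.29 - 6.17) = -9.476%, loss ≈ 23112 × 9.476/100 ≈ 2190.
Year 2003: gap = -2.3 × (9.21 - 6.17) = -6.992%, loss ≈ 23112 × 6.992/100 ≈ 1616.
Year 2004: gap = -2.3 × (10.73 - 6.17) = -10.488%, loss ≈ 23112 × 10.488/100 ≈ 2424.
Year 2005: gap = -2.3 × (9.05 - 6.17) = -6.624%, loss ≈ 23112 × 6.624/100 ≈ 1531.
Total lost output = 1297 + 2190 + 1616 + 2424 + 1531 = 9058 billion.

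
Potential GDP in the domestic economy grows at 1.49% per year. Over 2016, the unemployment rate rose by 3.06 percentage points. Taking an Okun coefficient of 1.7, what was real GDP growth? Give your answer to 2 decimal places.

Growth-rate Okun's law: g_Y = g_Y* - β × Δu.
g_Y = 1.49 - 1.7 × (3.06) = 1.49 - 5.202 = -3.712%, i.e. -3.71% to 2 d.p.

-3.71%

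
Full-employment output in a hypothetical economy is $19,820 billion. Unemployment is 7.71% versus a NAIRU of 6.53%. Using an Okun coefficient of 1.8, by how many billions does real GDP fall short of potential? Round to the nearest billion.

$421 billion

Output gap = -1.8 × (7.71 - 6.53) = -1.8 × 1.18 = -2.124%.
Actual GDP ≈ 19820 × 0.97876 ≈ 19399 billion, so the shortfall is 19820 - 19399 = 421 billion.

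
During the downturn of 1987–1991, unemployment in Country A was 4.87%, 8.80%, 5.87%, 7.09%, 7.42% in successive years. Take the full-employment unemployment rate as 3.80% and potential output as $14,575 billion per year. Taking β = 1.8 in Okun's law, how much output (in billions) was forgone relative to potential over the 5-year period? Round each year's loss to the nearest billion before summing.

$3,949 billion

Year 1987: gap = -1.8 × (4.87 - 3.8) = -1.926%, loss ≈ 14575 × 1.926/100 ≈ 281.
Year 1988: gap = -1.8 × (8.8 - 3.8) = -9%, loss ≈ 14575 × 9/100 ≈ 1312.
Year 1989: gap = -1.8 × (5.87 - 3.8) = -3.726%, loss ≈ 14575 × 3.726/100 ≈ 543.
Year 1990: gap = -1.8 × (7.09 - 3.8) = -5.922%, loss ≈ 14575 × 5.922/100 ≈ 863.
Year 1991: gap = -1.8 × (7.42 - 3.8) = -6.516%, loss ≈ 14575 × 6.516/100 ≈ 950.
Total lost output = 281 + 1312 + 543 + 863 + 950 = 3949 billion.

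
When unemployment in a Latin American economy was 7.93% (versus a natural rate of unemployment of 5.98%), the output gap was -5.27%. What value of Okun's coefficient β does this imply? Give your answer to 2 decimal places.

β ≈ 2.70

Okun's law: output gap = -β × (u - u*).
-5.27 = -β × (7.93 - 5.98) = -β × 1.95, so β = 5.27/1.95 = 2.70.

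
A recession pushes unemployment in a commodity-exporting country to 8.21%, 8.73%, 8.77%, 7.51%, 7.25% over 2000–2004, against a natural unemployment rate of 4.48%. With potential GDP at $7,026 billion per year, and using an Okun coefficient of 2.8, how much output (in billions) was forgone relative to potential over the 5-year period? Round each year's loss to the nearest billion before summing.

$3,555 billion

Year 2000: gap = -2.8 × (8.21 - 4.48) = -10.444%, loss ≈ 7026 × 10.444/100 ≈ 734.
Year 2001: gap = -2.8 × (8.73 - 4.48) = -11.9%, loss ≈ 7026 × 11.9/100 ≈ 836.
Year 2002: gap = -2.8 × (8.77 - 4.48) = -12.012%, loss ≈ 7026 × 12.012/100 ≈ 844.
Year 2003: gap = -2.8 × (7.51 - 4.48) = -8.484%, loss ≈ 7026 × 8.484/100 ≈ 596.
Year 2004: gap = -2.8 × (7.25 - 4.48) = -7.756%, loss ≈ 7026 × 7.756/100 ≈ 545.
Total lost output = 734 + 836 + 844 + 596 + 545 = 3555 billion.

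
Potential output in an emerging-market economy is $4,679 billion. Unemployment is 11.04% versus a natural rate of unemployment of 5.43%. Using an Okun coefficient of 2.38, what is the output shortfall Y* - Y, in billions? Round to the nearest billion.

Output gap = -2.38 × (11.04 - 5.43) = -2.38 × 5.61 = -13.3518%.
Actual GDP ≈ 4679 × 0.866482 ≈ 4054 billion, so the shortfall is 4679 - 4054 = 625 billion.

$625 billion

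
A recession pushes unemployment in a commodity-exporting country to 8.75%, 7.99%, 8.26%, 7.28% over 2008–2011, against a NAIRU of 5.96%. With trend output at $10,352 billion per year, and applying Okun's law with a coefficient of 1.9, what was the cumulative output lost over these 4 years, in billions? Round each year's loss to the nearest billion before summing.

$1,660 billion

Year 2008: gap = -1.9 × (8.75 - 5.96) = -5.301%, loss ≈ 10352 × 5.301/100 ≈ 549.
Year 2009: gap = -1.9 × (7.99 - 5.96) = -3.857%, loss ≈ 10352 × 3.857/100 ≈ 399.
Year 2010: gap = -1.9 × (8.26 - 5.96) = -4.37%, loss ≈ 10352 × 4.37/100 ≈ 452.
Year 2011: gap = -1.9 × (7.28 - 5.96) = -2.508%, loss ≈ 10352 × 2.508/100 ≈ 260.
Total lost output = 549 + 399 + 452 + 260 = 1660 billion.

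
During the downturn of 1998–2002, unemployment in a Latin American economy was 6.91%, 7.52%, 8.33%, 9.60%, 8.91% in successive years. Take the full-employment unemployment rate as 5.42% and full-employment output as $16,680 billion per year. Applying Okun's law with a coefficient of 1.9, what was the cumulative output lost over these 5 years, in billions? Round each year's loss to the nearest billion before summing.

Year 1998: gap = -1.9 × (6.91 - 5.42) = -2.831%, loss ≈ 16680 × 2.831/100 ≈ 472.
Year 1999: gap = -1.9 × (7.52 - 5.42) = -3.99%, loss ≈ 16680 × 3.99/100 ≈ 666.
Year 2000: gap = -1.9 × (8.33 - 5.42) = -5.529%, loss ≈ 16680 × 5.529/100 ≈ 922.
Year 2001: gap = -1.9 × (9.6 - 5.42) = -7.942%, loss ≈ 16680 × 7.942/100 ≈ 1325.
Year 2002: gap = -1.9 × (8.91 - 5.42) = -6.631%, loss ≈ 16680 × 6.631/100 ≈ 1106.
Total lost output = 472 + 666 + 922 + 1325 + 1106 = 4491 billion.

$4,491 billion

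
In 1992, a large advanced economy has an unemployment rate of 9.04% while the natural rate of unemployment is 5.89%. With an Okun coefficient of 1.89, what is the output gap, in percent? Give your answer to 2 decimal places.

The unemployment gap is 9.04 - 5.89 = 3.15 percentage points.
Okun's law gives an output gap of -1.89 × 3.15 = -5.9535%, i.e. 5.95% below potential.

-5.95%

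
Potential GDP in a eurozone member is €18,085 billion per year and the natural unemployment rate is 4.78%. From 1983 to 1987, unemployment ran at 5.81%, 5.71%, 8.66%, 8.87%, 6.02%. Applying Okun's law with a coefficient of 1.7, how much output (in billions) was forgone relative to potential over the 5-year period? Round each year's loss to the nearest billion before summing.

Year 1983: gap = -1.7 × (5.81 - 4.78) = -1.751%, loss ≈ 18085 × 1.751/100 ≈ 317.
Year 1984: gap = -1.7 × (5.71 - 4.78) = -1.581%, loss ≈ 18085 × 1.581/100 ≈ 286.
Year 1985: gap = -1.7 × (8.66 - 4.78) = -6.596%, loss ≈ 18085 × 6.596/100 ≈ 1193.
Year 1986: gap = -1.7 × (8.87 - 4.78) = -6.953%, loss ≈ 18085 × 6.953/100 ≈ 1257.
Year 1987: gap = -1.7 × (6.02 - 4.78) = -2.108%, loss ≈ 18085 × 2.108/100 ≈ 381.
Total lost output = 317 + 286 + 1193 + 1257 + 381 = 3434 billion.

€3,434 billion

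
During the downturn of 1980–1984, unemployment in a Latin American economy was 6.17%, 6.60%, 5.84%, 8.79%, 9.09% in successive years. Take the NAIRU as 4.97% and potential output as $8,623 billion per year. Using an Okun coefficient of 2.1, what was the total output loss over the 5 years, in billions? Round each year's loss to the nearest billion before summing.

Year 1980: gap = -2.1 × (6.17 - 4.97) = -2.52%, loss ≈ 8623 × 2.52/100 ≈ 217.
Year 1981: gap = -2.1 × (6.6 - 4.97) = -3.423%, loss ≈ 8623 × 3.423/100 ≈ 295.
Year 1982: gap = -2.1 × (5.84 - 4.97) = -1.827%, loss ≈ 8623 × 1.827/100 ≈ 158.
Year 1983: gap = -2.1 × (8.79 - 4.97) = -8.022%, loss ≈ 8623 × 8.022/100 ≈ 692.
Year 1984: gap = -2.1 × (9.09 - 4.97) = -8.652%, loss ≈ 8623 × 8.652/100 ≈ 746.
Total lost output = 217 + 295 + 158 + 692 + 746 = 2108 billion.

$2,108 billion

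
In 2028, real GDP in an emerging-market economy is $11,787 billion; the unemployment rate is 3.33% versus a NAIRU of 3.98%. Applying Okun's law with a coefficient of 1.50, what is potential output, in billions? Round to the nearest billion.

Unemployment gap = 3.33 - 3.98 = -0.65 points, so output gap = -1.5 × (-0.65) = 0.975%.
Since Y = Y* × (1 + gap/100), Y* = 11787/1.00975 ≈ 11673 billion.

$11,673 billion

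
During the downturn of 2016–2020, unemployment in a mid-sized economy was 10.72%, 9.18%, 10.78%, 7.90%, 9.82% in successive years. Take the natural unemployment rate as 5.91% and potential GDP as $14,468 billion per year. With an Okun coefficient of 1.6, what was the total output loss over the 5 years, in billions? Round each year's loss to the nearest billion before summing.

Year 2016: gap = -1.6 × (10.72 - 5.91) = -7.696%, loss ≈ 14468 × 7.696/100 ≈ 1113.
Year 2017: gap = -1.6 × (9.18 - 5.91) = -5.232%, loss ≈ 14468 × 5.232/100 ≈ 757.
Year 2018: gap = -1.6 × (10.78 - 5.91) = -7.792%, loss ≈ 14468 × 7.792/100 ≈ 1127.
Year 2019: gap = -1.6 × (7.9 - 5.91) = -3.184%, loss ≈ 14468 × 3.184/100 ≈ 461.
Year 2020: gap = -1.6 × (9.82 - 5.91) = -6.256%, loss ≈ 14468 × 6.256/100 ≈ 905.
Total lost output = 1113 + 757 + 1127 + 461 + 905 = 4363 billion.

$4,363 billion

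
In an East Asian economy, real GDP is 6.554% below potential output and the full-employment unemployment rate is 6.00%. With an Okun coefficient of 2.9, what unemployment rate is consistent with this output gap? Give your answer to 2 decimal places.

From Okun's law, u - u* = -(output gap)/β = -(-6.554)/2.9 = 2.26 points.
So u = 6 + 2.26 = 8.26%.

8.26%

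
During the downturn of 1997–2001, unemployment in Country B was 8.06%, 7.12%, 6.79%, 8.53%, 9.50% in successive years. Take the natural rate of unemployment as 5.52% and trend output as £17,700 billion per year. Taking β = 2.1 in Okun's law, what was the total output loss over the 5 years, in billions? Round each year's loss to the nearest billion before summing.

£4,609 billion

Year 1997: gap = -2.1 × (8.06 - 5.52) = -5.334%, loss ≈ 17700 × 5.334/100 ≈ 944.
Year 1998: gap = -2.1 × (7.12 - 5.52) = -3.36%, loss ≈ 17700 × 3.36/100 ≈ 595.
Year 1999: gap = -2.1 × (6.79 - 5.52) = -2.667%, loss ≈ 17700 × 2.667/100 ≈ 472.
Year 2000: gap = -2.1 × (8.53 - 5.52) = -6.321%, loss ≈ 17700 × 6.321/100 ≈ 1119.
Year 2001: gap = -2.1 × (9.5 - 5.52) = -8.358%, loss ≈ 17700 × 8.358/100 ≈ 1479.
Total lost output = 944 + 595 + 472 + 1119 + 1479 = 4609 billion.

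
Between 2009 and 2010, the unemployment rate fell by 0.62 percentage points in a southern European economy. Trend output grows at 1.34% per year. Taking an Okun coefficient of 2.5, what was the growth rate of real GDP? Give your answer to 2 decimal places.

2.89%

Growth-rate Okun's law: g_Y = g_Y* - β × Δu.
g_Y = 1.34 - 2.5 × (-0.62) = 1.34 + 1.55 = 2.89%, i.e. 2.89% to 2 d.p.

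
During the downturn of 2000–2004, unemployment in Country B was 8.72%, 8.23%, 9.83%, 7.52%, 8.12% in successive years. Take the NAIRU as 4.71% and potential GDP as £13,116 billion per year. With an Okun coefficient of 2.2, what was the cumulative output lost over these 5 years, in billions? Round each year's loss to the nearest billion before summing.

Year 2000: gap = -2.2 × (8.72 - 4.71) = -8.822%, loss ≈ 13116 × 8.822/100 ≈ 1157.
Year 2001: gap = -2.2 × (8.23 - 4.71) = -7.744%, loss ≈ 13116 × 7.744/100 ≈ 1016.
Year 2002: gap = -2.2 × (9.83 - 4.71) = -11.264%, loss ≈ 13116 × 11.264/100 ≈ 1477.
Year 2003: gap = -2.2 × (7.52 - 4.71) = -6.182%, loss ≈ 13116 × 6.182/100 ≈ 811.
Year 2004: gap = -2.2 × (8.12 - 4.71) = -7.502%, loss ≈ 13116 × 7.502/100 ≈ 984.
Total lost output = 1157 + 1016 + 1477 + 811 + 984 = 5445 billion.

£5,445 billion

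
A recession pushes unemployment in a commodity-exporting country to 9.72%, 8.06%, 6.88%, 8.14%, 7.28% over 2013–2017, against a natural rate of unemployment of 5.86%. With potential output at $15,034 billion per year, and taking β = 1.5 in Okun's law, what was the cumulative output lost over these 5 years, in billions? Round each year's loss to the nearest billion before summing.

$2,430 billion

Year 2013: gap = -1.5 × (9.72 - 5.86) = -5.79%, loss ≈ 15034 × 5.79/100 ≈ 870.
Year 2014: gap = -1.5 × (8.06 - 5.86) = -3.3%, loss ≈ 15034 × 3.3/100 ≈ 496.
Year 2015: gap = -1.5 × (6.88 - 5.86) = -1.53%, loss ≈ 15034 × 1.53/100 ≈ 230.
Year 2016: gap = -1.5 × (8.14 - 5.86) = -3.42%, loss ≈ 15034 × 3.42/100 ≈ 514.
Year 2017: gap = -1.5 × (7.28 - 5.86) = -2.13%, loss ≈ 15034 × 2.13/100 ≈ 320.
Total lost output = 870 + 496 + 230 + 514 + 320 = 2430 billion.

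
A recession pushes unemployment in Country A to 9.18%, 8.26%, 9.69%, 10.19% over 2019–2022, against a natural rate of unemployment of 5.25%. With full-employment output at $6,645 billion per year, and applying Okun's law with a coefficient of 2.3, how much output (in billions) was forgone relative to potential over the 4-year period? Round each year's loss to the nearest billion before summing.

Year 2019: gap = -2.3 × (9.18 - 5.25) = -9.039%, loss ≈ 6645 × 9.039/100 ≈ 601.
Year 2020: gap = -2.3 × (8.26 - 5.25) = -6.923%, loss ≈ 6645 × 6.923/100 ≈ 460.
Year 2021: gap = -2.3 × (9.69 - 5.25) = -10.212%, loss ≈ 6645 × 10.212/100 ≈ 679.
Year 2022: gap = -2.3 × (10.19 - 5.25) = -11.362%, loss ≈ 6645 × 11.362/100 ≈ 755.
Total lost output = 601 + 460 + 679 + 755 = 2495 billion.

$2,495 billion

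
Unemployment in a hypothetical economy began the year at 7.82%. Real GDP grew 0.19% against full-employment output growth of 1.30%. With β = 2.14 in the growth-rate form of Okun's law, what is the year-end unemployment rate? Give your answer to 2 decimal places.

8.34%

Growth-rate Okun's law: g_Y = g_Y* - β × Δu, so Δu = (g_Y* - g_Y)/β.
Δu = (1.3 - 0.19)/2.14 = 1.11/2.14 = 0.52 percentage points.
Year-end unemployment = 7.82 + 0.52 = 8.34%.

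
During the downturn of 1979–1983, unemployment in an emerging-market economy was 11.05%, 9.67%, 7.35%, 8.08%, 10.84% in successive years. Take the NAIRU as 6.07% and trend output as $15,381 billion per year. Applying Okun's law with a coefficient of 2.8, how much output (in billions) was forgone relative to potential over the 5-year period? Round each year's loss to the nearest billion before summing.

$7,166 billion

Year 1979: gap = -2.8 × (11.05 - 6.07) = -13.944%, loss ≈ 15381 × 13.944/100 ≈ 2145.
Year 1980: gap = -2.8 × (9.67 - 6.07) = -10.08%, loss ≈ 15381 × 10.08/100 ≈ 1550.
Year 1981: gap = -2.8 × (7.35 - 6.07) = -3.584%, loss ≈ 15381 × 3.584/100 ≈ 551.
Year 1982: gap = -2.8 × (8.08 - 6.07) = -5.628%, loss ≈ 15381 × 5.628/100 ≈ 866.
Year 1983: gap = -2.8 × (10.84 - 6.07) = -13.356%, loss ≈ 15381 × 13.356/100 ≈ 2054.
Total lost output = 2145 + 1550 + 551 + 866 + 2054 = 7166 billion.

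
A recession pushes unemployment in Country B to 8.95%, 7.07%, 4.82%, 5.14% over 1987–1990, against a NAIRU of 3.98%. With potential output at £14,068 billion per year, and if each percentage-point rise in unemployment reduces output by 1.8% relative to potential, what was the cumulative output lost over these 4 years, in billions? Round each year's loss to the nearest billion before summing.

£2,548 billion

Year 1987: gap = -1.8 × (8.95 - 3.98) = -8.946%, loss ≈ 14068 × 8.946/100 ≈ 1259.
Year 1988: gap = -1.8 × (7.07 - 3.98) = -5.562%, loss ≈ 14068 × 5.562/100 ≈ 782.
Year 1989: gap = -1.8 × (4.82 - 3.98) = -1.512%, loss ≈ 14068 × 1.512/100 ≈ 213.
Year 1990: gap = -1.8 × (5.14 - 3.98) = -2.088%, loss ≈ 14068 × 2.088/100 ≈ 294.
Total lost output = 1259 + 782 + 213 + 294 = 2548 billion.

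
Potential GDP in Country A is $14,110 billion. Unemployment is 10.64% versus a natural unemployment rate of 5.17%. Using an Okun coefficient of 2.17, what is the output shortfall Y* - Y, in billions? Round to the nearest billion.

Output gap = -2.17 × (10.64 - 5.17) = -2.17 × 5.47 = -11.8699%.
Actual GDP ≈ 14110 × 0.881301 ≈ 12435 billion, so the shortfall is 14110 - 12435 = 1675 billion.

$1,675 billion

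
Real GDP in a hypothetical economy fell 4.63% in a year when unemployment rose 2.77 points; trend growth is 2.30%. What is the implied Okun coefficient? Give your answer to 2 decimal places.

β ≈ 2.50

Growth form: g_Y = g_Y* - β × Δu, so β = (g_Y* - g_Y)/Δu.
β = (2.3 + 4.63)/2.77 = 6.93/2.77 = 2.50.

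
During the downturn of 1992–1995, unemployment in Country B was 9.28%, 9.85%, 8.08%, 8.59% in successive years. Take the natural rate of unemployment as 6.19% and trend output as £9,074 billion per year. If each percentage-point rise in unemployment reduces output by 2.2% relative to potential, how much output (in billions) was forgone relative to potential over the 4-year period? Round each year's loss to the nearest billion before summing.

£2,204 billion

Year 1992: gap = -2.2 × (9.28 - 6.19) = -6.798%, loss ≈ 9074 × 6.798/100 ≈ 617.
Year 1993: gap = -2.2 × (9.85 - 6.19) = -8.052%, loss ≈ 9074 × 8.052/100 ≈ 731.
Year 1994: gap = -2.2 × (8.08 - 6.19) = -4.158%, loss ≈ 9074 × 4.158/100 ≈ 377.
Year 1995: gap = -2.2 × (8.59 - 6.19) = -5.28%, loss ≈ 9074 × 5.28/100 ≈ 479.
Total lost output = 617 + 731 + 377 + 479 = 2204 billion.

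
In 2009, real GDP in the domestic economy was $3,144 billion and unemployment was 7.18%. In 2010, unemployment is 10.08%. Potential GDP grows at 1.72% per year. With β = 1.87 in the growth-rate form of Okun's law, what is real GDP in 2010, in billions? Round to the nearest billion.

Δu = 10.08 - 7.18 = 2.9 points.
Okun's law (growth form): g_Y = g_Y* - β × Δu = 1.72 - 1.87 × (2.90) = 1.72 - 5.423 = -3.703%.
Real GDP in the next year = 3144 × (1 - 3.703/100) = 3144 × 0.96297 ≈ 3028 billion.

$3,028 billion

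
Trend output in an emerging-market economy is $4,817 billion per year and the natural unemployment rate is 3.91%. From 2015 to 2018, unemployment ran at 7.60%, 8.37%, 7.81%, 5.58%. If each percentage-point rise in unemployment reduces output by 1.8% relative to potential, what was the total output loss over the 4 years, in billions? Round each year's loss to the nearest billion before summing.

Year 2015: gap = -1.8 × (7.6 - 3.91) = -6.642%, loss ≈ 4817 × 6.642/100 ≈ 320.
Year 2016: gap = -1.8 × (8.37 - 3.91) = -8.028%, loss ≈ 4817 × 8.028/100 ≈ 387.
Year 2017: gap = -1.8 × (7.81 - 3.91) = -7.02%, loss ≈ 4817 × 7.02/100 ≈ 338.
Year 2018: gap = -1.8 × (5.58 - 3.91) = -3.006%, loss ≈ 4817 × 3.006/100 ≈ 145.
Total lost output = 320 + 387 + 338 + 145 = 1190 billion.

$1,190 billion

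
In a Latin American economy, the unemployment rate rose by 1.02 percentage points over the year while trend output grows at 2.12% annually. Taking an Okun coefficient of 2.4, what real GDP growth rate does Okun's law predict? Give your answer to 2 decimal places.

Growth-rate Okun's law: g_Y = g_Y* - β × Δu.
g_Y = 2.12 - 2.4 × (1.02) = 2.12 - 2.448 = -0.328%, i.e. -0.33% to 2 d.p.

-0.33%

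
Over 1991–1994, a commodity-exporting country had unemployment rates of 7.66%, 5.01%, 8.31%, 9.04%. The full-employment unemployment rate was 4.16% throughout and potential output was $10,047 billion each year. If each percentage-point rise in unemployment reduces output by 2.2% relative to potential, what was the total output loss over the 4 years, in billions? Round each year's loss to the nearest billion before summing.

$2,958 billion

Year 1991: gap = -2.2 × (7.66 - 4.16) = -7.7%, loss ≈ 10047 × 7.7/100 ≈ 774.
Year 1992: gap = -2.2 × (5.01 - 4.16) = -1.87%, loss ≈ 10047 × 1.87/100 ≈ 188.
Year 1993: gap = -2.2 × (8.31 - 4.16) = -9.13%, loss ≈ 10047 × 9.13/100 ≈ 917.
Year 1994: gap = -2.2 × (9.04 - 4.16) = -10.736%, loss ≈ 10047 × 10.736/100 ≈ 1079.
Total lost output = 774 + 188 + 917 + 1079 = 2958 billion.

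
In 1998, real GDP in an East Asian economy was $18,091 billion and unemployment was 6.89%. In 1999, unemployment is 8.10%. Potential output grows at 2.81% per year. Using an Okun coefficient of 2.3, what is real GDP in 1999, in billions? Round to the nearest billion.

$18,096 billion

Δu = 8.1 - 6.89 = 1.21 points.
Okun's law (growth form): g_Y = g_Y* - β × Δu = 2.81 - 2.3 × (1.21) = 2.81 - 2.783 = 0.027%.
Real GDP in the next year = 18091 × (1 + 0.027/100) = 18091 × 1.00027 ≈ 18096 billion.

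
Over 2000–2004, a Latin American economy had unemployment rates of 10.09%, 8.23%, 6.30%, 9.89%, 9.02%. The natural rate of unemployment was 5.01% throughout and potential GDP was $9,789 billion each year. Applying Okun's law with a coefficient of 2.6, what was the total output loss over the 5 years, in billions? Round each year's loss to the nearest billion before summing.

$4,704 billion

Year 2000: gap = -2.6 × (10.09 - 5.01) = -13.208%, loss ≈ 9789 × 13.208/100 ≈ 1293.
Year 2001: gap = -2.6 × (8.23 - 5.01) = -8.372%, loss ≈ 9789 × 8.372/100 ≈ 820.
Year 2002: gap = -2.6 × (6.3 - 5.01) = -3.354%, loss ≈ 9789 × 3.354/100 ≈ 328.
Year 2003: gap = -2.6 × (9.89 - 5.01) = -12.688%, loss ≈ 9789 × 12.688/100 ≈ 1242.
Year 2004: gap = -2.6 × (9.02 - 5.01) = -10.426%, loss ≈ 9789 × 10.426/100 ≈ 1021.
Total lost output = 1293 + 820 + 328 + 1242 + 1021 = 4704 billion.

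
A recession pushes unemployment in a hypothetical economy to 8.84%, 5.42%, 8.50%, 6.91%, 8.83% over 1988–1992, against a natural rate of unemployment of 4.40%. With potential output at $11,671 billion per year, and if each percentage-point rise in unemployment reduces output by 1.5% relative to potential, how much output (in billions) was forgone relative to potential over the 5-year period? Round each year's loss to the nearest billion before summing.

Year 1988: gap = -1.5 × (8.84 - 4.4) = -6.66%, loss ≈ 11671 × 6.66/100 ≈ 777.
Year 1989: gap = -1.5 × (5.42 - 4.4) = -1.53%, loss ≈ 11671 × 1.53/100 ≈ 179.
Year 1990: gap = -1.5 × (8.5 - 4.4) = -6.15%, loss ≈ 11671 × 6.15/100 ≈ 718.
Year 1991: gap = -1.5 × (6.91 - 4.4) = -3.765%, loss ≈ 11671 × 3.765/100 ≈ 439.
Year 1992: gap = -1.5 × (8.83 - 4.4) = -6.645%, loss ≈ 11671 × 6.645/100 ≈ 776.
Total lost output = 777 + 179 + 718 + 439 + 776 = 2889 billion.

$2,889 billion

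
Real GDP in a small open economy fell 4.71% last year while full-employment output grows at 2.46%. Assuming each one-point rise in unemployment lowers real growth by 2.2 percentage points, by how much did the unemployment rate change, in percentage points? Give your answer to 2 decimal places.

Growth-rate Okun's law: g_Y = g_Y* - β × Δu, so Δu = (g_Y* - g_Y)/β.
Δu = (2.46 + 4.71)/2.2 = 7.17/2.2 = 3.26 percentage points.

3.26 percentage points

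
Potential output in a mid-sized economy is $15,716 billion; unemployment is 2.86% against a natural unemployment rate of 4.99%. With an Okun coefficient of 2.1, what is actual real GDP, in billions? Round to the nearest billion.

$16,419 billion

Unemployment gap = 2.86 - 4.99 = -2.13 points, so the output gap is -2.1 × (-2.13) = 4.473%.
Actual GDP = 15716 × (1 + 4.473/100) = 15716 × 1.04473 ≈ 16419 billion.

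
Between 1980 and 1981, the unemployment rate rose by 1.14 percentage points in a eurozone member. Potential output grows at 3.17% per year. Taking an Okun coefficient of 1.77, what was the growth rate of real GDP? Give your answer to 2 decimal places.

1.15%

Growth-rate Okun's law: g_Y = g_Y* - β × Δu.
g_Y = 3.17 - 1.77 × (1.14) = 3.17 - 2.0178 = 1.1522%, i.e. 1.15% to 2 d.p.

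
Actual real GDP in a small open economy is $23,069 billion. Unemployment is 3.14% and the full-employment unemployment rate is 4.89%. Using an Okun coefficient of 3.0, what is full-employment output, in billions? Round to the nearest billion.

$21,918 billion

Unemployment gap = 3.14 - 4.89 = -1.75 points, so output gap = -3 × (-1.75) = 5.25%.
Since Y = Y* × (1 + gap/100), Y* = 23069/1.0525 ≈ 21918 billion.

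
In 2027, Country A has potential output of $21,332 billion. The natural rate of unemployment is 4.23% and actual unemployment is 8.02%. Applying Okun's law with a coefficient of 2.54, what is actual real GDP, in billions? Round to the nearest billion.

$19,278 billion

Unemployment gap = 8.02 - 4.23 = 3.79 points, so the output gap is -2.54 × 3.79 = -9.6266%.
Actual GDP = 21332 × (1 - 9.6266/100) = 21332 × 0.903734 ≈ 19278 billion.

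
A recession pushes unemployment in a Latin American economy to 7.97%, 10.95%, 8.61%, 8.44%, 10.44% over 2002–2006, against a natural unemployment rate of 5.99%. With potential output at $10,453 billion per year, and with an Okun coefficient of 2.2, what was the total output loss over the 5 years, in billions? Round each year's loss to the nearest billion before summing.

Year 2002: gap = -2.2 × (7.97 - 5.99) = -4.356%, loss ≈ 10453 × 4.356/100 ≈ 455.
Year 2003: gap = -2.2 × (10.95 - 5.99) = -10.912%, loss ≈ 10453 × 10.912/100 ≈ 1141.
Year 2004: gap = -2.2 × (8.61 - 5.99) = -5.764%, loss ≈ 10453 × 5.764/100 ≈ 603.
Year 2005: gap = -2.2 × (8.44 - 5.99) = -5.39%, loss ≈ 10453 × 5.39/100 ≈ 563.
Year 2006: gap = -2.2 × (10.44 - 5.99) = -9.79%, loss ≈ 10453 × 9.79/100 ≈ 1023.
Total lost output = 455 + 1141 + 603 + 563 + 1023 = 3785 billion.

$3,785 billion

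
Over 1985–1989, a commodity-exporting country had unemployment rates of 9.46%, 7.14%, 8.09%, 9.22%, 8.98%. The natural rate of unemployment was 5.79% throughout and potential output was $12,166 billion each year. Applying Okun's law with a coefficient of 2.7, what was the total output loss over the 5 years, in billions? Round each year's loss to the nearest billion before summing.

Year 1985: gap = -2.7 × (9.46 - 5.79) = -9.909%, loss ≈ 12166 × 9.909/100 ≈ 1206.
Year 1986: gap = -2.7 × (7.14 - 5.79) = -3.645%, loss ≈ 12166 × 3.645/100 ≈ 443.
Year 1987: gap = -2.7 × (8.09 - 5.79) = -6.21%, loss ≈ 12166 × 6.21/100 ≈ 756.
Year 1988: gap = -2.7 × (9.22 - 5.79) = -9.261%, loss ≈ 12166 × 9.261/100 ≈ 1127.
Year 1989: gap = -2.7 × (8.98 - 5.79) = -8.613%, loss ≈ 12166 × 8.613/100 ≈ 1048.
Total lost output = 1206 + 443 + 756 + 1127 + 1048 = 4580 billion.

$4,580 billion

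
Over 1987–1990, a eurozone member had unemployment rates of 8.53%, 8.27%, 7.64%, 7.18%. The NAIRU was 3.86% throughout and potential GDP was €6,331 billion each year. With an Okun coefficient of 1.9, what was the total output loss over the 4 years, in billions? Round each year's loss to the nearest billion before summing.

€1,946 billion

Year 1987: gap = -1.9 × (8.53 - 3.86) = -8.873%, loss ≈ 6331 × 8.873/100 ≈ 562.
Year 1988: gap = -1.9 × (8.27 - 3.86) = -8.379%, loss ≈ 6331 × 8.379/100 ≈ 530.
Year 1989: gap = -1.9 × (7.64 - 3.86) = -7.182%, loss ≈ 6331 × 7.182/100 ≈ 455.
Year 1990: gap = -1.9 × (7.18 - 3.86) = -6.308%, loss ≈ 6331 × 6.308/100 ≈ 399.
Total lost output = 562 + 530 + 455 + 399 = 1946 billion.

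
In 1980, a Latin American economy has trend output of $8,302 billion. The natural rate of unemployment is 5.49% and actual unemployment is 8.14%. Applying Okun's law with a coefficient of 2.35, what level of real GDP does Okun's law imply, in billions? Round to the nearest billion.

Unemployment gap = 8.14 - 5.49 = 2.65 points, so the output gap is -2.35 × 2.65 = -6.2275%.
Actual GDP = 8302 × (1 - 6.2275/100) = 8302 × 0.937725 ≈ 7785 billion.

$7,785 billion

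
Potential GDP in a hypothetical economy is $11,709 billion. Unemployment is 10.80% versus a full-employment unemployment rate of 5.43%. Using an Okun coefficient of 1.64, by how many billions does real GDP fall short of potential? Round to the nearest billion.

$1,031 billion

Output gap = -1.64 × (10.8 - 5.43) = -1.64 × 5.37 = -8.8068%.
Actual GDP ≈ 11709 × 0.911932 ≈ 10678 billion, so the shortfall is 11709 - 10678 = 1031 billion.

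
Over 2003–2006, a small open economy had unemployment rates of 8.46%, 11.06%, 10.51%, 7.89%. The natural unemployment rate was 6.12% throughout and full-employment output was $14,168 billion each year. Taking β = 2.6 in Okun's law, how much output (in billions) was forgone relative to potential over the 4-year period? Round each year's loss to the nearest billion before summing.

Year 2003: gap = -2.6 × (8.46 - 6.12) = -6.084%, loss ≈ 14168 × 6.084/100 ≈ 862.
Year 2004: gap = -2.6 × (11.06 - 6.12) = -12.844%, loss ≈ 14168 × 12.844/100 ≈ 1820.
Year 2005: gap = -2.6 × (10.51 - 6.12) = -11.414%, loss ≈ 14168 × 11.414/100 ≈ 1617.
Year 2006: gap = -2.6 × (7.89 - 6.12) = -4.602%, loss ≈ 14168 × 4.602/100 ≈ 652.
Total lost output = 862 + 1820 + 1617 + 652 = 4951 billion.

$4,951 billion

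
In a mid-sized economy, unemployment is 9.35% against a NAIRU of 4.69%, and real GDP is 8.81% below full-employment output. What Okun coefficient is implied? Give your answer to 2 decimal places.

Okun's law: output gap = -β × (u - u*).
-8.81 = -β × (9.35 - 4.69) = -β × 4.66, so β = 8.81/4.66 = 1.89.

β ≈ 1.89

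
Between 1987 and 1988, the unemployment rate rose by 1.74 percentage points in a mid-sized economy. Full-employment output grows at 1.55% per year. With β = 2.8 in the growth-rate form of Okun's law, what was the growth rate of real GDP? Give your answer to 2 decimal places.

Growth-rate Okun's law: g_Y = g_Y* - β × Δu.
g_Y = 1.55 - 2.8 × (1.74) = 1.55 - 4.872 = -3.322%, i.e. -3.32% to 2 d.p.

-3.32%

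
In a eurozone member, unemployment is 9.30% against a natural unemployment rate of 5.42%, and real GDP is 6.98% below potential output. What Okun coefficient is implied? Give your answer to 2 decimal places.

β ≈ 1.80

Okun's law: output gap = -β × (u - u*).
-6.98 = -β × (9.3 - 5.42) = -β × 3.88, so β = 6.98/3.88 = 1.80.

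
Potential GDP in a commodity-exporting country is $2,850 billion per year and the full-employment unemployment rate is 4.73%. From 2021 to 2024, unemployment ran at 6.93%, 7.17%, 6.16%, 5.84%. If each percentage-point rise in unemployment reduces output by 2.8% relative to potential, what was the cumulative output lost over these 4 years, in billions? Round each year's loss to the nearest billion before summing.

Year 2021: gap = -2.8 × (6.93 - 4.73) = -6.16%, loss ≈ 2850 × 6.16/100 ≈ 176.
Year 2022: gap = -2.8 × (7.17 - 4.73) = -6.832%, loss ≈ 2850 × 6.832/100 ≈ 195.
Year 2023: gap = -2.8 × (6.16 - 4.73) = -4.004%, loss ≈ 2850 × 4.004/100 ≈ 114.
Year 2024: gap = -2.8 × (5.84 - 4.73) = -3.108%, loss ≈ 2850 × 3.108/100 ≈ 89.
Total lost output = 176 + 195 + 114 + 89 = 574 billion.

$574 billion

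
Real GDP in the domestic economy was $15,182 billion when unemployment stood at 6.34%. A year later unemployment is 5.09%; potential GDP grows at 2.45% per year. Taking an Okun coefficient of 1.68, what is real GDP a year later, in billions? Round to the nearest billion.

Δu = 5.09 - 6.34 = -1.25 points.
Okun's law (growth form): g_Y = g_Y* - β × Δu = 2.45 - 1.68 × (-1.25) = 2.45 + 2.1 = 4.55%.
Real GDP in the next year = 15182 × (1 + 4.55/100) = 15182 × 1.0455 ≈ 15873 billion.

$15,873 billion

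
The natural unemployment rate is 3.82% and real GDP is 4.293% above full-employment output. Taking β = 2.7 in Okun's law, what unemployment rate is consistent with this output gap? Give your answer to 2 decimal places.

2.23%

From Okun's law, u - u* = -(output gap)/β = -(4.293)/2.7 = -1.59 points.
So u = 3.82 - 1.59 = 2.23%.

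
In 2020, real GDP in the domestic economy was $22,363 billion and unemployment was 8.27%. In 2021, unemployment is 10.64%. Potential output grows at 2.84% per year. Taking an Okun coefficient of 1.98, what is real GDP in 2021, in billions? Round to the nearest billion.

Δu = 10.64 - 8.27 = 2.37 points.
Okun's law (growth form): g_Y = g_Y* - β × Δu = 2.84 - 1.98 × (2.37) = 2.84 - 4.6926 = -1.8526%.
Real GDP in the next year = 22363 × (1 - 1.8526/100) = 22363 × 0.981474 ≈ 21949 billion.

$21,949 billion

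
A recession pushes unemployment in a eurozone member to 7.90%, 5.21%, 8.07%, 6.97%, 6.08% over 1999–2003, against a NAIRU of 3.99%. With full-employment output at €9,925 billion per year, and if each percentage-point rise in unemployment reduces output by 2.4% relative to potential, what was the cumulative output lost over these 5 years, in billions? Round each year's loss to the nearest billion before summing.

Year 1999: gap = -2.4 × (7.9 - 3.99) = -9.384%, loss ≈ 9925 × 9.384/100 ≈ 931.
Year 2000: gap = -2.4 × (5.21 - 3.99) = -2.928%, loss ≈ 9925 × 2.928/100 ≈ 291.
Year 2001: gap = -2.4 × (8.07 - 3.99) = -9.792%, loss ≈ 9925 × 9.792/100 ≈ 972.
Year 2002: gap = -2.4 × (6.97 - 3.99) = -7.152%, loss ≈ 9925 × 7.152/100 ≈ 710.
Year 2003: gap = -2.4 × (6.08 - 3.99) = -5.016%, loss ≈ 9925 × 5.016/100 ≈ 498.
Total lost output = 931 + 291 + 972 + 710 + 498 = 3402 billion.

€3,402 billion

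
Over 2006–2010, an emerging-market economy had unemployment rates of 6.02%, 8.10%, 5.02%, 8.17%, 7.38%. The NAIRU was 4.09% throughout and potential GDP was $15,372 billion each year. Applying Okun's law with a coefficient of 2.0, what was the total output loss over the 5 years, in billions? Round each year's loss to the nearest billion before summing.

Year 2006: gap = -2.0 × (6.02 - 4.09) = -3.86%, loss ≈ 15372 × 3.86/100 ≈ 593.
Year 2007: gap = -2.0 × (8.1 - 4.09) = -8.02%, loss ≈ 15372 × 8.02/100 ≈ 1233.
Year 2008: gap = -2.0 × (5.02 - 4.09) = -1.86%, loss ≈ 15372 × 1.86/100 ≈ 286.
Year 2009: gap = -2.0 × (8.17 - 4.09) = -8.16%, loss ≈ 15372 × 8.16/100 ≈ 1254.
Year 2010: gap = -2.0 × (7.38 - 4.09) = -6.58%, loss ≈ 15372 × 6.58/100 ≈ 1011.
Total lost output = 593 + 1233 + 286 + 1254 + 1011 = 4377 billion.

$4,377 billion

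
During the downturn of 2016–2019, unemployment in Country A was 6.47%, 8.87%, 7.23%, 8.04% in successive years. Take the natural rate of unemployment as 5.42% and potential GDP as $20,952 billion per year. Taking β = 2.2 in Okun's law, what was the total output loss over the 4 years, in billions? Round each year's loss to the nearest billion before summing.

Year 2016: gap = -2.2 × (6.47 - 5.42) = -2.31%, loss ≈ 20952 × 2.31/100 ≈ 484.
Year 2017: gap = -2.2 × (8.87 - 5.42) = -7.59%, loss ≈ 20952 × 7.59/100 ≈ 1590.
Year 2018: gap = -2.2 × (7.23 - 5.42) = -3.982%, loss ≈ 20952 × 3.982/100 ≈ 834.
Year 2019: gap = -2.2 × (8.04 - 5.42) = -5.764%, loss ≈ 20952 × 5.764/100 ≈ 1208.
Total lost output = 484 + 1590 + 834 + 1208 = 4116 billion.

$4,116 billion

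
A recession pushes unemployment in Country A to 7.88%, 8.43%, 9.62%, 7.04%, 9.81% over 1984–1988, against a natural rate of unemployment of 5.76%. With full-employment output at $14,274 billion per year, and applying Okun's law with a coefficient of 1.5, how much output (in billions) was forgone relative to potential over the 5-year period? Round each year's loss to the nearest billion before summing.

$2,993 billion

Year 1984: gap = -1.5 × (7.88 - 5.76) = -3.18%, loss ≈ 14274 × 3.18/100 ≈ 454.
Year 1985: gap = -1.5 × (8.43 - 5.76) = -4.005%, loss ≈ 14274 × 4.005/100 ≈ 572.
Year 1986: gap = -1.5 × (9.62 - 5.76) = -5.79%, loss ≈ 14274 × 5.79/100 ≈ 826.
Year 1987: gap = -1.5 × (7.04 - 5.76) = -1.92%, loss ≈ 14274 × 1.92/100 ≈ 274.
Year 1988: gap = -1.5 × (9.81 - 5.76) = -6.075%, loss ≈ 14274 × 6.075/100 ≈ 867.
Total lost output = 454 + 572 + 826 + 274 + 867 = 2993 billion.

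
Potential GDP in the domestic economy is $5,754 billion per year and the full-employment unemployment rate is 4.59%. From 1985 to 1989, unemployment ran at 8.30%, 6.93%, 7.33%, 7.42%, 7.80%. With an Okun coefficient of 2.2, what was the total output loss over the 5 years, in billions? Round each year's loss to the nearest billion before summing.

$1,877 billion

Year 1985: gap = -2.2 × (8.3 - 4.59) = -8.162%, loss ≈ 5754 × 8.162/100 ≈ 470.
Year 1986: gap = -2.2 × (6.93 - 4.59) = -5.148%, loss ≈ 5754 × 5.148/100 ≈ 296.
Year 1987: gap = -2.2 × (7.33 - 4.59) = -6.028%, loss ≈ 5754 × 6.028/100 ≈ 347.
Year 1988: gap = -2.2 × (7.42 - 4.59) = -6.226%, loss ≈ 5754 × 6.226/100 ≈ 358.
Year 1989: gap = -2.2 × (7.8 - 4.59) = -7.062%, loss ≈ 5754 × 7.062/100 ≈ 406.
Total lost output = 470 + 296 + 347 + 358 + 406 = 1877 billion.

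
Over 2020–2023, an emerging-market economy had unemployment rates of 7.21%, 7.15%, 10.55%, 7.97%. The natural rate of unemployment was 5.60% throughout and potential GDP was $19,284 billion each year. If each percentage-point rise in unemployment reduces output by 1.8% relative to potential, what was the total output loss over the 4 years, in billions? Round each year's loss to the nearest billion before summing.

Year 2020: gap = -1.8 × (7.21 - 5.6) = -2.898%, loss ≈ 19284 × 2.898/100 ≈ 559.
Year 2021: gap = -1.8 × (7.15 - 5.6) = -2.79%, loss ≈ 19284 × 2.79/100 ≈ 538.
Year 2022: gap = -1.8 × (10.55 - 5.6) = -8.91%, loss ≈ 19284 × 8.91/100 ≈ 1718.
Year 2023: gap = -1.8 × (7.97 - 5.6) = -4.266%, loss ≈ 19284 × 4.266/100 ≈ 823.
Total lost output = 559 + 538 + 1718 + 823 = 3638 billion.

$3,638 billion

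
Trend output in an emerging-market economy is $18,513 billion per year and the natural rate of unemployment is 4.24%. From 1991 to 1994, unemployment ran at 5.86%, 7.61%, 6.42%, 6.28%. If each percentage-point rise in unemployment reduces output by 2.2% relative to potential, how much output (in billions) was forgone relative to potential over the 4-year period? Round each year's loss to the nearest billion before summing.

$3,752 billion

Year 1991: gap = -2.2 × (5.86 - 4.24) = -3.564%, loss ≈ 18513 × 3.564/100 ≈ 660.
Year 1992: gap = -2.2 × (7.61 - 4.24) = -7.414%, loss ≈ 18513 × 7.414/100 ≈ 1373.
Year 1993: gap = -2.2 × (6.42 - 4.24) = -4.796%, loss ≈ 18513 × 4.796/100 ≈ 888.
Year 1994: gap = -2.2 × (6.28 - 4.24) = -4.488%, loss ≈ 18513 × 4.488/100 ≈ 831.
Total lost output = 660 + 1373 + 888 + 831 = 3752 billion.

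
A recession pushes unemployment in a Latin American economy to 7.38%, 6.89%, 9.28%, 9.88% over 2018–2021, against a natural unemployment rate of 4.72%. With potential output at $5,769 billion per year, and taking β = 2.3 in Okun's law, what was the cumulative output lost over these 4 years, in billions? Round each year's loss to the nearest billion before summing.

Year 2018: gap = -2.3 × (7.38 - 4.72) = -6.118%, loss ≈ 5769 × 6.118/100 ≈ 353.
Year 2019: gap = -2.3 × (6.89 - 4.72) = -4.991%, loss ≈ 5769 × 4.991/100 ≈ 288.
Year 2020: gap = -2.3 × (9.28 - 4.72) = -10.488%, loss ≈ 5769 × 10.488/100 ≈ 605.
Year 2021: gap = -2.3 × (9.88 - 4.72) = -11.868%, loss ≈ 5769 × 11.868/100 ≈ 685.
Total lost output = 353 + 288 + 605 + 685 = 1931 billion.

$1,931 billion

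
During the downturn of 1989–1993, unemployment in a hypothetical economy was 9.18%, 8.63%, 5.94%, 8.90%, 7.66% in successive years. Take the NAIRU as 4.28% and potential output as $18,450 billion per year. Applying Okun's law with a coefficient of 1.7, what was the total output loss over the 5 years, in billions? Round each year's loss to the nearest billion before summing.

Year 1989: gap = -1.7 × (9.18 - 4.28) = -8.33%, loss ≈ 18450 × 8.33/100 ≈ 1537.
Year 1990: gap = -1.7 × (8.63 - 4.28) = -7.395%, loss ≈ 18450 × 7.395/100 ≈ 1364.
Year 1991: gap = -1.7 × (5.94 - 4.28) = -2.822%, loss ≈ 18450 × 2.822/100 ≈ 521.
Year 1992: gap = -1.7 × (8.9 - 4.28) = -7.854%, loss ≈ 18450 × 7.854/100 ≈ 1449.
Year 1993: gap = -1.7 × (7.66 - 4.28) = -5.746%, loss ≈ 18450 × 5.746/100 ≈ 1060.
Total lost output = 1537 + 1364 + 521 + 1449 + 1060 = 5931 billion.

$5,931 billion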